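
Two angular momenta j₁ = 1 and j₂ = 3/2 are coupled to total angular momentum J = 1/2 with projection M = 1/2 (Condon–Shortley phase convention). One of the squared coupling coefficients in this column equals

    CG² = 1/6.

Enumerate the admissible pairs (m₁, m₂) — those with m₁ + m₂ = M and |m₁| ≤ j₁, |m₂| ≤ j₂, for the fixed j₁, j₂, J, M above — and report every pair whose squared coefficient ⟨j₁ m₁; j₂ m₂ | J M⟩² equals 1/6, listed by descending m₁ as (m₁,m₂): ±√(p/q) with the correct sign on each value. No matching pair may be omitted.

(1,-1/2): +√(1/6)

Admissible pairs with m₁+m₂ = M = 1/2: (-1,3/2), (0,1/2), (1,-1/2)
  (m₁,m₂)=(1,-1/2): CG² = 1/6, CG = +√(1/6)   ← matches the target
  (m₁,m₂)=(0,1/2): CG² = 1/3, CG = −√(1/3)
  (m₁,m₂)=(-1,3/2): CG² = 1/2, CG = +√(1/2)
Pairs with CG² = 1/6: (1,-1/2): +√(1/6)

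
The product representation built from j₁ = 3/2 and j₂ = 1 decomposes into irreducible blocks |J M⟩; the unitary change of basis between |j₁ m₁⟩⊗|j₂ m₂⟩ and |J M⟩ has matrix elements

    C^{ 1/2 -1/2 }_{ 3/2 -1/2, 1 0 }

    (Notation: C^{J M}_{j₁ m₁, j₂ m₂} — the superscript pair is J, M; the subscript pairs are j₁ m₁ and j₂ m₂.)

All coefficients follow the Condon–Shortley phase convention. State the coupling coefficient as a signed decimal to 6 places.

j₁+j₂−J=2  J+j₁−j₂=1  J−j₁+j₂=0  j₁+j₂+J+1=4
(j₁±m₁, j₂±m₂, J±M) = (1,2,1,1,0,1)
P² = 1/3
sum k=1..1:
  [1] −1/1 = -1
S = -1
C² = P²·S² = 1/3 ; C = -0.577350

-0.577350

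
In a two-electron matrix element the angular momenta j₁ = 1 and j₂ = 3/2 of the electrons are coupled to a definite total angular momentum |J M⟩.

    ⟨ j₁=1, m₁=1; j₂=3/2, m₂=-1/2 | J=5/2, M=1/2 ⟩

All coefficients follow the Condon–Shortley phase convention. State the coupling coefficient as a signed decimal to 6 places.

j₁+j₂−J=0  J+j₁−j₂=2  J−j₁+j₂=3  j₁+j₂+J+1=6
(j₁±m₁, j₂±m₂, J±M) = (2,0,1,2,3,2)
P² = 24/5
sum k=0..0:
  [0] +1/4 = 1/4
S = 1/4
C² = P²·S² = 3/10 ; C = +0.547723

+√(3/10) ≈ +0.547723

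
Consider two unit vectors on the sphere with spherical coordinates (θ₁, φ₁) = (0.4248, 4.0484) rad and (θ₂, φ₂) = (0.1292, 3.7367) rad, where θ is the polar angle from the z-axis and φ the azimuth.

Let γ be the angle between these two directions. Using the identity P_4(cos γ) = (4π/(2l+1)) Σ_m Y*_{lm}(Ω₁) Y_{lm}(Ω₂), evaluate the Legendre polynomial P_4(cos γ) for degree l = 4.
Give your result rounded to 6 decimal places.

Addition theorem: P_4(cos γ) = (4π/9) Σ_m Y*_{lm}(Ω₁) Y_{lm}(Ω₂), m = −4…4:
  [-4]  conj(Y_{4,-4})(Ω₁) = -0.011292-0.005960i ; Y_{4,-4}(Ω₂) = -0.000088-0.000084i ; Δ = +0.000000+0.000001i
  [-3]  conj(Y_{4,-3})(Ω₁) = +0.072859-0.032639i ; Y_{4,-3}(Ω₂) = +0.000565+0.002594i ; Δ = +0.000126+0.000171i
  [-2]  conj(Y_{4,-2})(Ω₁) = -0.065728+0.265348i ; Y_{4,-2}(Ω₂) = +0.012137-0.030335i ; Δ = +0.007252+0.005214i
  [-1]  conj(Y_{4,-1})(Ω₁) = -0.307742-0.393272i ; Y_{4,-1}(Ω₂) = -0.194399+0.131604i ; Δ = +0.111581+0.035952i
  [+0]  conj(Y_{4,0})(Ω₁) = +0.234366-0.000000i ; Y_{4,0}(Ω₂) = +0.777063+0.000000i ; Δ = +0.182117+0.000000i
  [+1]  conj(Y_{4,1})(Ω₁) = +0.307742-0.393272i ; Y_{4,1}(Ω₂) = +0.194399+0.131604i ; Δ = +0.111581-0.035952i
  [+2]  conj(Y_{4,2})(Ω₁) = -0.065728-0.265348i ; Y_{4,2}(Ω₂) = +0.012137+0.030335i ; Δ = +0.007252-0.005214i
  [+3]  conj(Y_{4,3})(Ω₁) = -0.072859-0.032639i ; Y_{4,3}(Ω₂) = -0.000565+0.002594i ; Δ = +0.000126-0.000171i
  [+4]  conj(Y_{4,4})(Ω₁) = -0.011292+0.005960i ; Y_{4,4}(Ω₂) = -0.000088+0.000084i ; Δ = +0.000000-0.000001i
Total Σ_m = +0.420035-0.000000i. Multiply by 1.396263: +0.586480-0.000000i. P_4(cos γ) = 0.586480

0.586480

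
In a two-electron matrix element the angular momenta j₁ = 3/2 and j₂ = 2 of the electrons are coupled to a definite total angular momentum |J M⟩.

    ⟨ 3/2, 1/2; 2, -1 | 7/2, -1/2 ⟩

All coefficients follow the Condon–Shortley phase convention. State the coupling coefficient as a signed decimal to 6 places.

√[8·0!3!4!/8! · 2!1!1!3!3!4!] = √(1728/35)
  +(−1)^0/∏(0,0,1,1,2,3)! = 1/12  (running 1/12)
⟨..|..⟩ = √(1728/35)·(1/12) = +0.585540

+√(12/35) = +0.585540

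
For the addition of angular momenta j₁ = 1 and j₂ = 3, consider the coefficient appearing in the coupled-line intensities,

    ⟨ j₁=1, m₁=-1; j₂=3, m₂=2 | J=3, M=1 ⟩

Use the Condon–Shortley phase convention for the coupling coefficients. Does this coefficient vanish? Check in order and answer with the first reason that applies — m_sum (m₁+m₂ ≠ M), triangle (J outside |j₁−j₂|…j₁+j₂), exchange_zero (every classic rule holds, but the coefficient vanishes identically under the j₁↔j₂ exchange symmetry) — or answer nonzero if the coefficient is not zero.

nonzero

m-sum: m₁+m₂ = -1+2 = 1, M = 1  ✓
triangle: |j₁−j₂| = 2 ≤ J = 3 ≤ j₁+j₂ = 4  ✓
exchange: j₁≠j₂ or m₁≠m₂ — the exchange symmetry imposes no constraint here
value check: CG = −√(5/12) = -0.645497 ≠ 0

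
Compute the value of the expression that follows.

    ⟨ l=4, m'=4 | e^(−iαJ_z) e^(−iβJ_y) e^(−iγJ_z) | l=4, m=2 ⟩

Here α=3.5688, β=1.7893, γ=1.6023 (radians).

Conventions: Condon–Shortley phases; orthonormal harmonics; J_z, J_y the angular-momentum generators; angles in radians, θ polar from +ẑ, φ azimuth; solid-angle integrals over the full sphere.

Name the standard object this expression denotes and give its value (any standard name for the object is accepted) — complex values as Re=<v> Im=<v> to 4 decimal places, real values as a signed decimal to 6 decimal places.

Wigner D-matrix element, Re=0.0386 Im=0.1895

This is a Wigner D-matrix element — the rotation-matrix element ⟨l m'| R(α,β,γ) |l m⟩ in the angular-momentum basis.
First d^4_{4,2}(β=1.7893), then the phase factors e^{-i(4)α} and e^{-i(2)γ}:
c=cos(1.789300/2)=0.625792, s=sin(1.789300/2)=0.779990; N=√[40320·1·720·2]=7619.763776
k∈{0} keeps every argument non-negative
  k=0: (−1)^2·7619.7638/(1440)·0.6258^6·0.7800^2 = +0.193347
d^4_{4,2}(1.7893) = +0.193347
Phases: e^{-i·(4)·3.5688}=-0.137595-0.990489i, e^{-i·(2)·1.6023}=-0.998016+0.062966i ⇒ D=+0.038609+0.189453i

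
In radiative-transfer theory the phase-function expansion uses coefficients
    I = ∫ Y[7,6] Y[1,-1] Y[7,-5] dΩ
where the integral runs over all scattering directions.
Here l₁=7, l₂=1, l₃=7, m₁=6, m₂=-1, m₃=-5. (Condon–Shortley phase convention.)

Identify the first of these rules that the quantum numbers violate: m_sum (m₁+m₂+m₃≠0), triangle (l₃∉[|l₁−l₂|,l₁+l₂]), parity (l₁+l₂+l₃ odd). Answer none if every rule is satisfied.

parity

Σmᵢ = 0  ✓
l₃∈[|l₁−l₂|,l₁+l₂]=[6,8], have l₃=7  ✓
Σlᵢ = 15 ⇒ odd  ✗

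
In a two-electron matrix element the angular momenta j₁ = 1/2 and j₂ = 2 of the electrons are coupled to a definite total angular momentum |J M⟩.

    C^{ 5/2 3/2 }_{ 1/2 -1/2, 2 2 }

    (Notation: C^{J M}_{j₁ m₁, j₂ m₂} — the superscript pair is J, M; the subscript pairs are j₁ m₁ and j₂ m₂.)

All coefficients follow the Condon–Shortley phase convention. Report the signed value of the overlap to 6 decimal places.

j₁+j₂−J=0  J+j₁−j₂=1  J−j₁+j₂=4  j₁+j₂+J+1=6
(j₁±m₁, j₂±m₂, J±M) = (0,1,4,0,4,1)
P² = 576/5
sum k=0..0:
  [0] +1/24 = 1/24
S = 1/24
C² = P²·S² = 1/5 ; C = +0.447214

+√(1/5) ≈ +0.447214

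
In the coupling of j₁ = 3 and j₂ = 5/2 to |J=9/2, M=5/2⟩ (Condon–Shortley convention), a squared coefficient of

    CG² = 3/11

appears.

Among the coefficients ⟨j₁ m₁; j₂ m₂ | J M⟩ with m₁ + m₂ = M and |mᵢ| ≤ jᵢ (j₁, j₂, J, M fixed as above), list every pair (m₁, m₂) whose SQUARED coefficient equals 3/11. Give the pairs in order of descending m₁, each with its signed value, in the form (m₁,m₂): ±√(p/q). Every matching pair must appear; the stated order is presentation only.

(3,-1/2): +√(3/11)

Admissible pairs with m₁+m₂ = M = 5/2: (0,5/2), (1,3/2), (2,1/2), (3,-1/2)
  (m₁,m₂)=(3,-1/2): CG² = 3/11, CG = +√(3/11)   ← matches the target
  (m₁,m₂)=(2,1/2): CG² = 49/198, CG = +√(49/198)
  (m₁,m₂)=(1,3/2): CG² = 10/99, CG = −√(10/99)
  (m₁,m₂)=(0,5/2): CG² = 25/66, CG = −√(25/66)
Pairs with CG² = 3/11: (3,-1/2): +√(3/11)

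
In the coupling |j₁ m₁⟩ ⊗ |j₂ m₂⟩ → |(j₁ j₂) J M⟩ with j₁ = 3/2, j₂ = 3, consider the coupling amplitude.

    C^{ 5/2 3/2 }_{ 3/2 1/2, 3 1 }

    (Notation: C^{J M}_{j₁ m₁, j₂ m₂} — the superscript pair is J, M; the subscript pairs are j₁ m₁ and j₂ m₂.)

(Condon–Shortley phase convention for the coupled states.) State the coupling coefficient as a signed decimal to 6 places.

j₁+j₂−J=2  J+j₁−j₂=1  J−j₁+j₂=4  j₁+j₂+J+1=8
(j₁±m₁, j₂±m₂, J±M) = (2,1,4,2,4,1)
P² = 576/35
sum k=0..1:
  [0] +1/48 = 1/48
  [1] −1/6 = -1/6
S = -7/48
C² = P²·S² = 7/20 ; C = -0.591608

-0.591608  (= −√(7/20))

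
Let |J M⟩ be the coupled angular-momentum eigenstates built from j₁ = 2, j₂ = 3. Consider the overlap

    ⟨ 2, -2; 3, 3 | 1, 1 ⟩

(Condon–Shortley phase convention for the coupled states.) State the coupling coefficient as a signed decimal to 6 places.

√[3·4!0!2!/7! · 0!4!6!0!2!0!] = √(6912/7)
  +(−1)^4/∏(4,0,0,2,0,0)! = 1/48  (running 1/48)
⟨..|..⟩ = √(6912/7)·(1/48) = +0.654654

+0.654654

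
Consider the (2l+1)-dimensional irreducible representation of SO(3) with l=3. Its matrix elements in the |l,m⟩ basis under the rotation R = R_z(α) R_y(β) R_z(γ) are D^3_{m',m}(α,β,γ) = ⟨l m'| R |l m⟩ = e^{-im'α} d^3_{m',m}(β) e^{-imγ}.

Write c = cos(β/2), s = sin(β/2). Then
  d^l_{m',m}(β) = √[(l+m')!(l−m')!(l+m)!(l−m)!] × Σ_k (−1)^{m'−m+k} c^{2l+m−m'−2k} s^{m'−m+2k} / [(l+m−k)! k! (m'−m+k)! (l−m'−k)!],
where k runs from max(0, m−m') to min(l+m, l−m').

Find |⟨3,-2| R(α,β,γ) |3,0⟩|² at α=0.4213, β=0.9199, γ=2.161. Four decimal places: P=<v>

D^3_{-2,0}(0.4213,0.9199,2.1610) = e^{-i·-2·0.4213}·d^3_{-2,0}(0.9199)·e^{-i·0·2.1610}. Compute d first:
With c≡cos(β/2)=0.896075 and s≡sin(β/2)=0.443903, N=[1·120·6·6]^{1/2}=65.726707
k: max(0,(0)−(-2))=2 … min(3+(0),3−(-2))=3
  k=2: (−1)^0·65.7267/(12)·0.8961^4·0.4439^2 = +0.695848
  k=3: (−1)^1·65.7267/(12)·0.8961^2·0.4439^4 = -0.170766
d^3_{-2,0}(0.9199) = +0.695848 -0.170766 = +0.525081
|D^3_{-2,0}|² = |d^3_{-2,0}(β)|² = (+0.525081)² = 0.275710 (the z-rotation phases have unit modulus)

P=0.2757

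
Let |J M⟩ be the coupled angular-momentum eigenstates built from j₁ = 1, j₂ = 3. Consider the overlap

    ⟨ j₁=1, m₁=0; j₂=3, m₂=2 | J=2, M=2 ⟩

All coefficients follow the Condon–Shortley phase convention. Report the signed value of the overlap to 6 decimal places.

−√(5/21) = -0.487950

√[5·2!0!4!/7! · 1!1!5!1!4!0!] = √(960/7)
  +(−1)^1/∏(1,1,0,4,0,0)! = -1/24  (running -1/24)
⟨..|..⟩ = √(960/7)·(-1/24) = -0.487950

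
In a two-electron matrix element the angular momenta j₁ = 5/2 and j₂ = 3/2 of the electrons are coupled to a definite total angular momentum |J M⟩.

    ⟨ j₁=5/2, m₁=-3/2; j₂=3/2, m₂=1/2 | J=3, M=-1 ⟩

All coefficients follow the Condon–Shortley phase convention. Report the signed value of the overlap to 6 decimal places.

j₁+j₂−J=1  J+j₁−j₂=4  J−j₁+j₂=2  j₁+j₂+J+1=8
(j₁±m₁, j₂±m₂, J±M) = (1,4,2,1,2,4)
P² = 96/5
sum k=0..1:
  [0] +1/48 = 1/48
  [1] −1/6 = -1/6
S = -7/48
C² = P²·S² = 49/120 ; C = -0.639010

-0.639010  (= −√(49/120))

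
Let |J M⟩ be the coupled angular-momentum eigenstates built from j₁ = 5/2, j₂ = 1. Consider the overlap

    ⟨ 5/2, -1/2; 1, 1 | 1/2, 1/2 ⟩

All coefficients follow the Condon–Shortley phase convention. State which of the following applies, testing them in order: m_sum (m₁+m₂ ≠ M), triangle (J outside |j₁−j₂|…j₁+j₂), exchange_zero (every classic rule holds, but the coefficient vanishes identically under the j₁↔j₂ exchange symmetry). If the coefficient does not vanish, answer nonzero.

triangle

m-sum: m₁+m₂ = -1/2+1 = 1/2, M = 1/2  ✓
triangle: need |j₁−j₂| ≤ J ≤ j₁+j₂, i.e. J ∈ [3/2, 7/2]; J = 1/2 is outside ✗ ⇒ coefficient is 0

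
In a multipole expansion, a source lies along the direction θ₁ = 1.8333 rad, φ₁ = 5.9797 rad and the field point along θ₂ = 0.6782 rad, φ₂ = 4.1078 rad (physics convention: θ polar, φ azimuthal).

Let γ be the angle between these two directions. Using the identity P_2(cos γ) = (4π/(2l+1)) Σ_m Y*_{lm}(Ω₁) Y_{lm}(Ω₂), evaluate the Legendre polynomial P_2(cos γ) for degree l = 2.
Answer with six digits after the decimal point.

-0.281381

Addition theorem: P_2(cos γ) = (4π/5) Σ_m Y*_{lm}(Ω₁) Y_{lm}(Ω₂), m = −2…2:
  m=-2: Y*=+0.295912-0.205487i  Y=-0.053792-0.142212i  product -0.045141-0.031029i
  m=-1: Y*=-0.184760+0.057859i  Y=-0.214541+0.310526i  product +0.021672-0.069786i
  m=+0: Y*=-0.251676-0.000000i  Y=+0.258349+0.000000i  product -0.065020-0.000000i
  m=+1: Y*=+0.184760+0.057859i  Y=+0.214541+0.310526i  product +0.021672+0.069786i
  m=+2: Y*=+0.295912+0.205487i  Y=-0.053792+0.142212i  product -0.045141+0.031029i
Total Σ_m = -0.111958+0.000000i. Multiply by 2.513274: -0.281381+0.000000i. P_2(cos γ) = -0.281381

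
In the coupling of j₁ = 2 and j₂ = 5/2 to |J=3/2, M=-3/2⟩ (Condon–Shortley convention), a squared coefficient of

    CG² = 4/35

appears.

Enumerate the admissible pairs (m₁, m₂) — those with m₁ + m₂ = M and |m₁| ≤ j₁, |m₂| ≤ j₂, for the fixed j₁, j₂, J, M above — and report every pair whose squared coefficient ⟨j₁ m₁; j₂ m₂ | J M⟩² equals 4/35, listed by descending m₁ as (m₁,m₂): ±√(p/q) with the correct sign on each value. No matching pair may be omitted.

(-2,1/2): −√(4/35)

Admissible pairs with m₁+m₂ = M = -3/2: (-2,1/2), (-1,-1/2), (0,-3/2), (1,-5/2)
  (m₁,m₂)=(1,-5/2): CG² = 2/7, CG = +√(2/7)
  (m₁,m₂)=(0,-3/2): CG² = 12/35, CG = −√(12/35)
  (m₁,m₂)=(-1,-1/2): CG² = 9/35, CG = +√(9/35)
  (m₁,m₂)=(-2,1/2): CG² = 4/35, CG = −√(4/35)   ← matches the target
Pairs with CG² = 4/35: (-2,1/2): −√(4/35)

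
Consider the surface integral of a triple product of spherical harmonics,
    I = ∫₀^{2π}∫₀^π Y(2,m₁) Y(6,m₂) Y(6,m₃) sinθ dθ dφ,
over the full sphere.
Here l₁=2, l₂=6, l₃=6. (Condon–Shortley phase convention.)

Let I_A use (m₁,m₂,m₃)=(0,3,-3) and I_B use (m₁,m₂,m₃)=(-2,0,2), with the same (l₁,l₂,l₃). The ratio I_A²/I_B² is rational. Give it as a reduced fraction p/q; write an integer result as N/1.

5/56

Shared (l₁,l₂,l₃)=(2,6,6): N and (l;000)² cancel in I_A²/I_B².
A: Δ = 2!·2!·10!/15! = 1/90090; Racah Σ t=0..2: t=0:+1/1451520 t=1:−1/80640 t=2:+1/120960 = -1/290304; ⇒ 3j(2 6 6; 0 3 -3)² = 5/2002, sgn +1
B: Δ = 2!·2!·10!/15! = 1/90090; Racah Σ t=2..2: t=2:+1/69120 = 1/69120; ⇒ 3j(2 6 6; -2 0 2)² = 4/143, sgn +1
I_A²/I_B² = (5/2002)/(4/143) = 5/56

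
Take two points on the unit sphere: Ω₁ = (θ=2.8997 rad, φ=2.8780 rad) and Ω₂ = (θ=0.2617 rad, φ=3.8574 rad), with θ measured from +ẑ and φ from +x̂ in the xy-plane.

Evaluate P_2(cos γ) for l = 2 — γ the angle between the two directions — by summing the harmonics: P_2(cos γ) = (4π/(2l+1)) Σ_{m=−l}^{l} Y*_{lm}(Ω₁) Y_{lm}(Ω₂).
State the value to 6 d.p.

0.723864

Summing Y*_{l m}(θ₁,φ₁)·Y_{l m}(θ₂,φ₂) over m ∈ [−2, 2]; prefactor 4π/(2·2+1) = 2.513274:
  m=-2: Y*=0.01915 - 0.01115j  Y=0.00359 - 0.02561j  product -0.00022 - 0.00053j
  m=-1: Y*=0.17346 - 0.04681j  Y=-0.14568 + 0.12670j  product -0.01934 + 0.02880j
  m=+0: Y*=0.57649 + 0.00000j  Y=0.56745 + 0.00000j  product 0.32713 + 0.00000j
  m=+1: Y*=-0.17346 - 0.04681j  Y=0.14568 + 0.12670j  product -0.01934 - 0.02880j
  m=+2: Y*=0.01915 + 0.01115j  Y=0.00359 + 0.02561j  product -0.00022 + 0.00053j
Σ over m = 0.28802 + 0.00000j; ×(4π/5) → 0.72386 + 0.00000j. Real part: 0.723864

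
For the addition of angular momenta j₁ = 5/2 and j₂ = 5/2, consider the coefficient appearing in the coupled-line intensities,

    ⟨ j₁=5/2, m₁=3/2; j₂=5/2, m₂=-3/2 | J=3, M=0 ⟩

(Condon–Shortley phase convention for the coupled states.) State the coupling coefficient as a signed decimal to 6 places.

+0.521749  (= +√(49/180))

triangle: 2!·3!·3!/9! = 72/362880
(j±m)!: 4!·1!·1!·4!·3!·3! = 20736
prefactor² = (2J+1)·Δ·N² = 144/5
  k=0: +1/(0!·2!·1!·1!·2!·2!) = 1/8
  k=1: −1/(1!·1!·0!·0!·3!·3!) = -1/36
Σ = 7/72  ⇒  CG² = 144/5·(7/72)² = 49/180
CG = +√(49/180) = +0.521749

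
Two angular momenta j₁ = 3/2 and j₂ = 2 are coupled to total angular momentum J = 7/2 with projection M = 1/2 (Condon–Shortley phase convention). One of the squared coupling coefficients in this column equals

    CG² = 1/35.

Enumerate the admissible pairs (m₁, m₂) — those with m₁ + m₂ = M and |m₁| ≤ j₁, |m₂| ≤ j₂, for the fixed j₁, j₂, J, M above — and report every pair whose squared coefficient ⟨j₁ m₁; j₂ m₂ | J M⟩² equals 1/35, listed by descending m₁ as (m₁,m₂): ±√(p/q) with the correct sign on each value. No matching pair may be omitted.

Admissible pairs with m₁+m₂ = M = 1/2: (-3/2,2), (-1/2,1), (1/2,0), (3/2,-1)
  (m₁,m₂)=(3/2,-1): CG² = 4/35, CG = +√(4/35)
  (m₁,m₂)=(1/2,0): CG² = 18/35, CG = +√(18/35)
  (m₁,m₂)=(-1/2,1): CG² = 12/35, CG = +√(12/35)
  (m₁,m₂)=(-3/2,2): CG² = 1/35, CG = +√(1/35)   ← matches the target
Pairs with CG² = 1/35: (-3/2,2): +√(1/35)

(-3/2,2): +√(1/35)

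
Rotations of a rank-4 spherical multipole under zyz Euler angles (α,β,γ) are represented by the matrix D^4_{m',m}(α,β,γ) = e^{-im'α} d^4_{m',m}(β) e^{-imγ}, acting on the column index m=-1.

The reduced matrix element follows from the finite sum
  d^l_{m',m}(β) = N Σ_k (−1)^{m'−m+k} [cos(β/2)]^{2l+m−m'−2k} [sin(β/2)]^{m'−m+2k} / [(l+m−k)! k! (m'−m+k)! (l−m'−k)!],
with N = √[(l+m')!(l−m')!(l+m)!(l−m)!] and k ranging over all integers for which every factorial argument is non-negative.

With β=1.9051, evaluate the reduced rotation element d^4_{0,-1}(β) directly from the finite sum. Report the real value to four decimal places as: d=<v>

d^4_{0,-1}(β=1.9051) via the finite sum:
With c≡cos(β/2)=0.579607 and s≡sin(β/2)=0.814896, N=[24·24·6·120]^{1/2}=643.987578
k: max(0,(-1)−(0))=0 … min(4+(-1),4−(0))=3
  k=0: (−1)^1·643.9876/(144)·0.5796^7·0.8149^1 = -0.080085
  k=1: (−1)^2·643.9876/(24)·0.5796^5·0.8149^3 = +0.949820
  k=2: (−1)^3·643.9876/(24)·0.5796^3·0.8149^5 = -1.877493
  k=3: (−1)^4·643.9876/(144)·0.5796^1·0.8149^7 = +0.618535
d^4_{0,-1}(1.9051) = -0.080085 +0.949820 -1.877493 +0.618535 = -0.389224

d=-0.3892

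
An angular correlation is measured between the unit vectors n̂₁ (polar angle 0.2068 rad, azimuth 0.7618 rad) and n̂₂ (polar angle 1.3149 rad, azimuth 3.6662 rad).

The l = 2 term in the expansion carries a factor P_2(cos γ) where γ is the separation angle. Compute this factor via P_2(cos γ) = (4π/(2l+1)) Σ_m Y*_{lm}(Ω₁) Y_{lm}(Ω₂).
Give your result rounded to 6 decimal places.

-0.495522

Expand P_2 via completeness: Σ_{m} conj(Y_{2,m}) at Ω₁ times Y_{2,m} at Ω₂ —
  m=-2: (0.000768, 0.016267) × (0.180132, -0.313456) = (0.005237, 0.002689)  (running Σ = (0.005237, 0.002689))
  m=-1: (0.112336, 0.107155) × (-0.163734, 0.094752) = (-0.028546, -0.006901)  (running Σ = (-0.023309, -0.004212))
  m=0: (0.590892, -0.000000) × (-0.254774, 0.000000) = (-0.150544, 0.000000)  (running Σ = (-0.173853, -0.004212))
  m=1: (-0.112336, 0.107155) × (0.163734, 0.094752) = (-0.028546, 0.006901)  (running Σ = (-0.202399, 0.002689))
  m=2: (0.000768, -0.016267) × (0.180132, 0.313456) = (0.005237, -0.002689)  (running Σ = (-0.197162, 0.000000))
Total Σ_m = (-0.197162, 0.000000). Multiply by 2.513274: (-0.495522, 0.000000). P_2(cos γ) = -0.495522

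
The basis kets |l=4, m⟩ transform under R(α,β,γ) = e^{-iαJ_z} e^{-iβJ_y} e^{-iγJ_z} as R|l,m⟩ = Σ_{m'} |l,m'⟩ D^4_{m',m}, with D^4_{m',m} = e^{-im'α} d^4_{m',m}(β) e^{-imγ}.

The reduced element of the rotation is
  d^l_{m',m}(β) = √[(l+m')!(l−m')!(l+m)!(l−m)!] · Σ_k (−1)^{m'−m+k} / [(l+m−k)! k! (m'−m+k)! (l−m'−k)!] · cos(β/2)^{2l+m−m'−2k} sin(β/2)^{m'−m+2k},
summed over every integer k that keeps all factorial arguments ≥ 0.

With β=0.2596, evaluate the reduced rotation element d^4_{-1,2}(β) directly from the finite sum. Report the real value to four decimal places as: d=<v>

d=0.0287

d^4_{-1,2}(β=0.2596) via the finite sum:
With c≡cos(β/2)=0.991588 and s≡sin(β/2)=0.129436, N=[6·120·720·2]^{1/2}=1018.233765
Admissible k: 3..5 (factorial args all ≥0)
  k=3: (−1)^0·1018.2338/(72)·0.9916^5·0.1294^3 = +0.029399
  k=4: (−1)^1·1018.2338/(48)·0.9916^3·0.1294^5 = -0.000751
  k=5: (−1)^2·1018.2338/(240)·0.9916^1·0.1294^7 = +0.000003
d^4_{-1,2}(0.2596) = +0.029399 -0.000751 +0.000003 = +0.028650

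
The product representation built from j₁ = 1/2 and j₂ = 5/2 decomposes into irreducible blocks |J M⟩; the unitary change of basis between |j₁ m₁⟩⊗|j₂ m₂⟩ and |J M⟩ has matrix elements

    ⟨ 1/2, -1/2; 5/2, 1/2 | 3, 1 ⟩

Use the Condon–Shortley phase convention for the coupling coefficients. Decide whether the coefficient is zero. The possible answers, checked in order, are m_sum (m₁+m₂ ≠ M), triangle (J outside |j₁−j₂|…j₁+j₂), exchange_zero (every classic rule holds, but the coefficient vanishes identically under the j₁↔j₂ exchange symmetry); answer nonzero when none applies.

m_sum

m-sum: m₁+m₂ = -1/2+1/2 = 0, M = 1  ✗ ⇒ coefficient is 0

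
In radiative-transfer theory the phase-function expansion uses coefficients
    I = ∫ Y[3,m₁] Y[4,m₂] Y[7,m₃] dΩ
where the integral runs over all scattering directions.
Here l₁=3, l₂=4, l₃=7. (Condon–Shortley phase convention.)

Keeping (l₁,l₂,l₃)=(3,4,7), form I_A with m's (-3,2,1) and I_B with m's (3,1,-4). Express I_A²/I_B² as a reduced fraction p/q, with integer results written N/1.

2/33

Shared (l₁,l₂,l₃)=(3,4,7): N and (l;000)² cancel in I_A²/I_B².
A: Δ = 0!·6!·8!/15! = 1/45045; Racah Σ t=0..0: t=0:+1/1036800 = 1/1036800; ⇒ 3j(3 4 7; -3 2 1)² = 4/6435, sgn +1
B: Δ = 0!·6!·8!/15! = 1/45045; Racah Σ t=0..0: t=0:+1/518400 = 1/518400; ⇒ 3j(3 4 7; 3 1 -4)² = 2/195, sgn -1
I_A²/I_B² = (4/6435)/(2/195) = 2/33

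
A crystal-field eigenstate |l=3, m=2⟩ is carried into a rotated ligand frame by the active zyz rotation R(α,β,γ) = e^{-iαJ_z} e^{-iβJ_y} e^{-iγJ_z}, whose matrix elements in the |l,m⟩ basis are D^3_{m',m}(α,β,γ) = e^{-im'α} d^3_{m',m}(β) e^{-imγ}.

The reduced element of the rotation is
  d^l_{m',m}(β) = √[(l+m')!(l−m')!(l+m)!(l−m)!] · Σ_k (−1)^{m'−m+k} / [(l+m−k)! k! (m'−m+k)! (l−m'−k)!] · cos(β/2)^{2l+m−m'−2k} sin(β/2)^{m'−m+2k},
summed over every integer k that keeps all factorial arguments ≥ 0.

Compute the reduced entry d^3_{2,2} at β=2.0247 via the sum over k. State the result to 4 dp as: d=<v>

d^3_{2,2}(β=2.0247) via the finite sum:
c=cos(2.024700/2)=0.529869, s=sin(2.024700/2)=0.848079; N=√[120·1·120·1]=120.000000
Admissible k: 0..1 (factorial args all ≥0)
  k=0: (−1)^0·120.0000/(120)·0.5299^6·0.8481^0 = +0.022132
  k=1: (−1)^1·120.0000/(24)·0.5299^4·0.8481^2 = -0.283477
d^3_{2,2}(2.0247) = +0.022132 -0.283477 = -0.261345

d=-0.2613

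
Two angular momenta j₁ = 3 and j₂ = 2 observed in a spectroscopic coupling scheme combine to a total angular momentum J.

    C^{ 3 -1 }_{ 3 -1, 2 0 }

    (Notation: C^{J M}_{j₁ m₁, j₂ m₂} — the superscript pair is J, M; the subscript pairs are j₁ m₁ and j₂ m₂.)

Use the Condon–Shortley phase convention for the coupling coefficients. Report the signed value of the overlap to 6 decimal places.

−√(3/20) ≈ -0.387298

j₁+j₂−J=2  J+j₁−j₂=4  J−j₁+j₂=2  j₁+j₂+J+1=9
(j₁±m₁, j₂±m₂, J±M) = (2,4,2,2,2,4)
P² = 256/15
sum k=0..2:
  [0] +1/96 = 1/96
  [1] −1/6 = -1/6
  [2] +1/16 = 1/16
S = -3/32
C² = P²·S² = 3/20 ; C = -0.387298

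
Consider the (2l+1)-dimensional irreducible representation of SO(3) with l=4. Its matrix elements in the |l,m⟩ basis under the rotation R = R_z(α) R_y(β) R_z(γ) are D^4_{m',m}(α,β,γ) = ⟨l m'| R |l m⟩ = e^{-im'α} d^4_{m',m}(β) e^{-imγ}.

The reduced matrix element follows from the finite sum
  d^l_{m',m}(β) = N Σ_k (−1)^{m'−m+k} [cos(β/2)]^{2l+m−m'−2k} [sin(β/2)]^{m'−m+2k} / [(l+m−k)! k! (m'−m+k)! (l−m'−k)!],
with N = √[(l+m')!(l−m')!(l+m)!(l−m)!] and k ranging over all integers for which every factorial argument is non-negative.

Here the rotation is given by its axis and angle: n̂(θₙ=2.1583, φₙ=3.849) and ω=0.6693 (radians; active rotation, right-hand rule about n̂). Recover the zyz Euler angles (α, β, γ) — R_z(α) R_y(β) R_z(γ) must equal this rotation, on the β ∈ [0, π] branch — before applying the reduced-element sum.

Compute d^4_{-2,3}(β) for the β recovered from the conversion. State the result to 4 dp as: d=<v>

d=0.0148

Axis–angle → zyz. n̂ = (sinθₙcosφₙ, sinθₙsinφₙ, cosθₙ) = (-0.632610, -0.540900, -0.554285), ω = 0.6693.
R = I cosω + sinω [n̂]ₓ + (1−cosω) n̂n̂ᵀ gives
  R = [+0.870596, +0.417722, -0.259945; -0.270076, +0.847377, +0.457177; +0.411244, -0.327812, +0.850540]
β = atan2(√(R₁₃²+R₂₃²), R₃₃) = 0.553786; α = atan2(R₂₃, R₁₃) mod 2π = 2.087798; γ = atan2(R₃₂, −R₃₁) mod 2π = 3.814576
d^4_{-2,3}(β=0.5538) via the finite sum:
c=cos(0.553786/2)=0.961909, s=sin(0.553786/2)=0.273368; N=√[2·720·5040·1]=2693.993318
Admissible k: 5..6 (factorial args all ≥0)
  k=5: (−1)^0·2693.9933/(240)·0.9619^3·0.2734^5 = +0.015252
  k=6: (−1)^1·2693.9933/(720)·0.9619^1·0.2734^7 = -0.000411
d^4_{-2,3}(0.5538) = +0.015252 -0.000411 = +0.014841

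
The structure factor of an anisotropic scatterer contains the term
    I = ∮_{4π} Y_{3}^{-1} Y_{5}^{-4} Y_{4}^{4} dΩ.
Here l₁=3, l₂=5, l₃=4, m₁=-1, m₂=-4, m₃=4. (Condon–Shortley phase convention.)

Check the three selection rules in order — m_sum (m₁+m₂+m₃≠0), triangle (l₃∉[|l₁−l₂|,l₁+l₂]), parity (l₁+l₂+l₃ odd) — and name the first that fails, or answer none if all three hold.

azimuthal sum: -1 − 4 + 4 = -1  ✗
2 ≤ 4 ≤ 8 (triangle on l)
L = 3 + 5 + 4 = 12 (even)

m_sum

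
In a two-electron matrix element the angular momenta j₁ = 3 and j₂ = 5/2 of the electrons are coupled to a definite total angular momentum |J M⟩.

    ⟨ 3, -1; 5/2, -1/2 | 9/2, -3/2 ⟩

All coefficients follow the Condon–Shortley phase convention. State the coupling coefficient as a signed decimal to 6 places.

j₁+j₂−J=1  J+j₁−j₂=5  J−j₁+j₂=4  j₁+j₂+J+1=11
(j₁±m₁, j₂±m₂, J±M) = (2,4,2,3,3,6)
P² = 138240/77
sum k=0..1:
  [0] +1/96 = 1/96
  [1] −1/72 = -1/72
S = -1/288
C² = P²·S² = 5/231 ; C = -0.147122

-0.147122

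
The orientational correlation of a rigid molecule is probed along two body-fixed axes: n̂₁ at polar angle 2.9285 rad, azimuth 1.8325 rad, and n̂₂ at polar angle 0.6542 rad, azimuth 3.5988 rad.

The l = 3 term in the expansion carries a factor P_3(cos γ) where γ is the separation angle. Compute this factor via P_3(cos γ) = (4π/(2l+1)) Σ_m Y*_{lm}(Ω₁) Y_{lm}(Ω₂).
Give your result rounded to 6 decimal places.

Addition theorem: P_3(cos γ) = (4π/7) Σ_m Y*_{lm}(Ω₁) Y_{lm}(Ω₂), m = −3…3:
  term(m=-3) = 0.00021 + 0.00031j   from Y*(Ω₁)=0.00279 - 0.00279j, Y(Ω₂)=-0.01860 + 0.09216j
  term(m=-2) = 0.01240 - 0.00511j   from Y*(Ω₁)=0.03869 + 0.02233j, Y(Ω₂)=0.18326 - 0.23791j
  term(m=-1) = -0.02119 - 0.10698j   from Y*(Ω₁)=-0.06678 + 0.24932j, Y(Ω₂)=-0.37913 + 0.18652j
  term(m=+0) = -0.02849 + 0.00000j   from Y*(Ω₁)=-0.64791 + 0.00000j, Y(Ω₂)=0.04397 + 0.00000j
  term(m=+1) = -0.02119 + 0.10698j   from Y*(Ω₁)=0.06678 + 0.24932j, Y(Ω₂)=0.37913 + 0.18652j
  term(m=+2) = 0.01240 + 0.00511j   from Y*(Ω₁)=0.03869 - 0.02233j, Y(Ω₂)=0.18326 + 0.23791j
  term(m=+3) = 0.00021 - 0.00031j   from Y*(Ω₁)=-0.00279 - 0.00279j, Y(Ω₂)=0.01860 + 0.09216j
Σ over m = -0.04564 + 0.00000j; ×(4π/7) → -0.08194 + 0.00000j. Real part: -0.081937

-0.081937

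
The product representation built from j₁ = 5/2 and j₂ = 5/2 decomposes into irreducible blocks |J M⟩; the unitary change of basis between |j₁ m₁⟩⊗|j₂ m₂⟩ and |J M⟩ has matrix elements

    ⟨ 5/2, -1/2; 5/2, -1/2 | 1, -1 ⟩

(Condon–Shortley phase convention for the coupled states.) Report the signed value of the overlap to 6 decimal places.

√[3·4!1!1!/7! · 2!3!2!3!0!2!] = √(144/35)
  +(−1)^2/∏(2,2,1,0,0,1)! = 1/4  (running 1/4)
⟨..|..⟩ = √(144/35)·(1/4) = +0.507093

+√(9/35) = +0.507093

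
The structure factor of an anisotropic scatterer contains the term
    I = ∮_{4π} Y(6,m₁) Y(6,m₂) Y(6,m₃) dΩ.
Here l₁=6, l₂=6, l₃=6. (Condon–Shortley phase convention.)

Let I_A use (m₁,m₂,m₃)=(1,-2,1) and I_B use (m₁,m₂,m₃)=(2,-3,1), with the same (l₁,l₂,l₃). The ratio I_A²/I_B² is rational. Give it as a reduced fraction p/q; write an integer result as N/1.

Same 6,6,6: normalisation and zero-m 3j drop out of the ratio.
A: Δ: 6! 6! 6! / 19! → 1/325909584; sum: t=0:+1/4147200 t=1:−1/207360 t=2:+1/82944 t=3:−1/207360 t=4:+1/4147200 = 1/345600; 3j²(6 6 6; 1 -2 1) = Δ·Π!·Σ² = 420/46189  (sign -1)
B: Δ: 6! 6! 6! / 19! → 1/325909584; sum: t=0:+1/1244160 t=1:−1/207360 t=2:+1/276480 t=3:−1/3110400 = -1/1382400; 3j²(6 6 6; 2 -3 1) = Δ·Π!·Σ² = 189/92378  (sign +1)
I_A²/I_B² = (420/46189)/(189/92378) = 40/9

40/9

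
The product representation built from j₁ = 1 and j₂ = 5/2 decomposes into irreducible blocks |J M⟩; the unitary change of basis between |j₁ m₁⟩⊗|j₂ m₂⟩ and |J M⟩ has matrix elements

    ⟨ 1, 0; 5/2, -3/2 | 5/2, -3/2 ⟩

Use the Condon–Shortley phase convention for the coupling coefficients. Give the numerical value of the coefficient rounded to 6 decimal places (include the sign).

j₁+j₂−J=1  J+j₁−j₂=1  J−j₁+j₂=4  j₁+j₂+J+1=7
(j₁±m₁, j₂±m₂, J±M) = (1,1,1,4,1,4)
P² = 576/35
sum k=0..1:
  [0] +1/6 = 1/6
  [1] −1/24 = -1/24
S = 1/8
C² = P²·S² = 9/35 ; C = +0.507093

+√(9/35) = +0.507093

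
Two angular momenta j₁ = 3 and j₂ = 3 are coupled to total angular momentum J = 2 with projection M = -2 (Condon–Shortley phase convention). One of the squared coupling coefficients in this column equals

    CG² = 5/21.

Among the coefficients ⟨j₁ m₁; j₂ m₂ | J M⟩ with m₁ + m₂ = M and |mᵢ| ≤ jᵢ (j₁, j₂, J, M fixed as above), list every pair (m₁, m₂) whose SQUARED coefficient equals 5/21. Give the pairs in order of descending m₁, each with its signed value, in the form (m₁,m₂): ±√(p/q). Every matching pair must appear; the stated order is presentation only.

(0,-2): −√(5/21); (-2,0): −√(5/21)

Admissible pairs with m₁+m₂ = M = -2: (-3,1), (-2,0), (-1,-1), (0,-2), (1,-3)
  (m₁,m₂)=(1,-3): CG² = 5/42, CG = +√(5/42)
  (m₁,m₂)=(0,-2): CG² = 5/21, CG = −√(5/21)   ← matches the target
  (m₁,m₂)=(-1,-1): CG² = 2/7, CG = +√(2/7)
  (m₁,m₂)=(-2,0): CG² = 5/21, CG = −√(5/21)   ← matches the target
  (m₁,m₂)=(-3,1): CG² = 5/42, CG = +√(5/42)
Pairs with CG² = 5/21: (0,-2): −√(5/21); (-2,0): −√(5/21)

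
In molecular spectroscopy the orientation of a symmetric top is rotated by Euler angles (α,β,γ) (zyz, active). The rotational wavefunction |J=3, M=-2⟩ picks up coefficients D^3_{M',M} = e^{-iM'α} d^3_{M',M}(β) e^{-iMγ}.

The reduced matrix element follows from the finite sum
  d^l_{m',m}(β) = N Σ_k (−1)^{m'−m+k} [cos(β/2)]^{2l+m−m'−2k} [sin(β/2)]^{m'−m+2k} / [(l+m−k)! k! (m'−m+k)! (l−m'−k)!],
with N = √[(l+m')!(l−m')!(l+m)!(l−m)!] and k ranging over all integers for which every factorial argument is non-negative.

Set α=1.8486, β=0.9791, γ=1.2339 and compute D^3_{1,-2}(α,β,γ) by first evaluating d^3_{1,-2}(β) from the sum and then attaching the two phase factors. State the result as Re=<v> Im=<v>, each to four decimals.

First d^3_{1,-2}(β=0.9791), then the phase factors e^{-i(1)α} and e^{-i(-2)γ}:
Half-angle: c=0.882545, s=0.470229. N=√(24·2·1·120)=75.894664
k∈{0,1} keeps every argument non-negative
  k=0: (−1)^3·75.8947/(12)·0.8825^3·0.4702^3 = -0.452030
  k=1: (−1)^4·75.8947/(24)·0.8825^1·0.4702^5 = +0.064163
d^3_{1,-2}(0.9791) = -0.452030 +0.064163 = -0.387868
Phases: e^{-i·(1)·1.8486}=-0.274244-0.961660i, e^{-i·(-2)·1.2339}=-0.781461+0.623954i ⇒ D=-0.315857-0.225112i

Re=-0.3159 Im=-0.2251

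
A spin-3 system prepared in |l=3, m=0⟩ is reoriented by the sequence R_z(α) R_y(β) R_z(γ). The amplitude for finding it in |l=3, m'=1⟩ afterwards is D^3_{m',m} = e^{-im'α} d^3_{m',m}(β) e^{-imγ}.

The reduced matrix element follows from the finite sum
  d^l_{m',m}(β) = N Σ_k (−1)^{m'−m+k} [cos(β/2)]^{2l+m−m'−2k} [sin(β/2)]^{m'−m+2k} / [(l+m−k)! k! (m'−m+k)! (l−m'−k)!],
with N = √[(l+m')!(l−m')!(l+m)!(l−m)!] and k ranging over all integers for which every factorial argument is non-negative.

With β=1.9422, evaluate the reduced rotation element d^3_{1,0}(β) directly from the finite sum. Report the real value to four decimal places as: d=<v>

d=0.1378

d^3_{1,0}(β=1.9422) via the finite sum:
Half-angle: c=0.564392, s=0.825507. N=√(24·2·6·6)=41.569219
k∈{0,1,2} keeps every argument non-negative
  k=0: (−1)^1·41.5692/(12)·0.5644^5·0.8255^1 = -0.163763
  k=1: (−1)^2·41.5692/(4)·0.5644^3·0.8255^3 = +1.051033
  k=2: (−1)^3·41.5692/(12)·0.5644^1·0.8255^5 = -0.749506
d^3_{1,0}(1.9422) = -0.163763 +1.051033 -0.749506 = +0.137764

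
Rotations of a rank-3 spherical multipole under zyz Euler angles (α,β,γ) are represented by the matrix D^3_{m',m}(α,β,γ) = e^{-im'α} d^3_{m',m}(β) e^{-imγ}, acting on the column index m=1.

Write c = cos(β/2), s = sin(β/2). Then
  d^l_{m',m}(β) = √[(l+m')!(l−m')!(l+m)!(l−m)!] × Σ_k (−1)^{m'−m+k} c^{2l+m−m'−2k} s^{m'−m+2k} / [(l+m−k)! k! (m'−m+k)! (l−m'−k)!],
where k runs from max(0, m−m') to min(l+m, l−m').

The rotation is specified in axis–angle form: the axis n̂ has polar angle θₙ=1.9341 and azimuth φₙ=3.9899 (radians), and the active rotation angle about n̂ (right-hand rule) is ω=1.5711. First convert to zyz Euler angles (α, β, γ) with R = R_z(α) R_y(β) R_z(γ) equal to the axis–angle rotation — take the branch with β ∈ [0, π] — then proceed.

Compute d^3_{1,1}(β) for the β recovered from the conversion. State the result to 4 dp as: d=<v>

Axis–angle → zyz. n̂ = (sinθₙcosφₙ, sinθₙsinφₙ, cosθₙ) = (-0.618092, -0.701198, -0.355364), ω = 1.5711.
R = I cosω + sinω [n̂]ₓ + (1−cosω) n̂n̂ᵀ gives
  R = [+0.381851, +0.788901, -0.481483; +0.078172, +0.491524, +0.867349; +0.920912, -0.368836, +0.126018]
β = atan2(√(R₁₃²+R₂₃²), R₃₃) = 1.444442; α = atan2(R₂₃, R₁₃) mod 2π = 2.077562; γ = atan2(R₃₂, −R₃₁) mod 2π = 3.522540
d^3_{1,1}(β=1.4444) via the finite sum:
Half-angle: c=0.750339, s=0.661053. N=√(24·2·24·2)=48.000000
Admissible k: 0..2 (factorial args all ≥0)
  k=0: (−1)^0·48.0000/(48)·0.7503^6·0.6611^0 = +0.178462
  k=1: (−1)^1·48.0000/(6)·0.7503^4·0.6611^2 = -1.108137
  k=2: (−1)^2·48.0000/(8)·0.7503^2·0.6611^4 = +0.645077
d^3_{1,1}(1.4444) = +0.178462 -1.108137 +0.645077 = -0.284598

d=-0.2846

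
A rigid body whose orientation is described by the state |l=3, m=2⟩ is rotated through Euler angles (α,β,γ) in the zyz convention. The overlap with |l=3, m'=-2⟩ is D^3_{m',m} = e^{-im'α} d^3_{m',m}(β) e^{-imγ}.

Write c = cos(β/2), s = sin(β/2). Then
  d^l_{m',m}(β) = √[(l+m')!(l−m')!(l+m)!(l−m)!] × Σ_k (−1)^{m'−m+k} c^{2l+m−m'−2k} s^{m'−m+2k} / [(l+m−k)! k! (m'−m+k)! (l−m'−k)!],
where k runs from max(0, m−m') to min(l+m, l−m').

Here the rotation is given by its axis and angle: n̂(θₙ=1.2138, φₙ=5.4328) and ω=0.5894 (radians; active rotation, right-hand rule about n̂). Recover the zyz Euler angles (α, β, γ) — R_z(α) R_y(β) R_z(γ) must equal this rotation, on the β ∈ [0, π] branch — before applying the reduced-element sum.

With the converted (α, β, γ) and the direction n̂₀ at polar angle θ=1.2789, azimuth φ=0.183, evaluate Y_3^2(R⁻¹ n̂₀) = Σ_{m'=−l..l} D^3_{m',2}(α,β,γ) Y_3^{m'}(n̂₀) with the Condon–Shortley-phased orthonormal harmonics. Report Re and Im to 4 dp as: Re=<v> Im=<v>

Re=-0.1558 Im=0.0018

Axis–angle → zyz. n̂ = (sinθₙcosφₙ, sinθₙsinφₙ, cosθₙ) = (+0.618100, -0.704151, +0.349462), ω = 0.5894.
R = I cosω + sinω [n̂]ₓ + (1−cosω) n̂n̂ᵀ gives
  R = [+0.895736, -0.267688, -0.354966; +0.120817, +0.914933, -0.385098; +0.427856, +0.302060, +0.851880]
β = atan2(√(R₁₃²+R₂₃²), R₃₃) = 0.551232; α = atan2(R₂₃, R₁₃) mod 2π = 3.967684; γ = atan2(R₃₂, −R₃₁) mod 2π = 2.526861
Need the full column D^3_{m',2} for m'=−3..3 at α=3.9677, β=0.5512, γ=2.5269.
cos(β/2)=0.962258, sin(β/2)=0.272140
d^3_{-3,2}: single k=5 term ⇒ +0.003518;  D = +0.002969+0.001887i
d^3_{-2,2}: k∈[4..5] ⇒ +0.025393 -0.000406 = +0.024987;  D = -0.024148+0.006422i
d^3_{-1,2}: k∈[3..4] ⇒ +0.113575 -0.004542 = +0.109033;  D = +0.050808-0.096471i
d^3_{0,2}: k∈[2..3] ⇒ +0.347785 -0.027817 = +0.319968;  D = +0.107107+0.301509i
d^3_{1,2}: k∈[1..2] ⇒ +0.709985 -0.113575 = +0.596411;  D = -0.548544-0.234104i
d^3_{2,2}: k∈[0..1] ⇒ +0.793868 -0.317483 = +0.476385;  D = +0.434452-0.195433i
d^3_{3,2}: single k=0 term ⇒ -0.549952;  D = +0.174033-0.521689i
Y_3^{m'}(θ=1.2789,φ=0.183) and Σ D·Y over m':
  (+0.0030+0.0019i)·(+0.3126-0.1912i)  (-0.0241+0.0064i)·(+0.2519-0.0965i)  (+0.0508-0.0965i)·(-0.1783+0.0330i)  (+0.1071+0.3015i)·(-0.2777+0.0000i)  (-0.5485-0.2341i)·(+0.1783+0.0330i)  (+0.4345-0.1954i)·(+0.2519+0.0965i)  (+0.1740-0.5217i)·(-0.3126-0.1912i)
Y_3^2(R⁻¹ n̂) = -0.155772+0.001799i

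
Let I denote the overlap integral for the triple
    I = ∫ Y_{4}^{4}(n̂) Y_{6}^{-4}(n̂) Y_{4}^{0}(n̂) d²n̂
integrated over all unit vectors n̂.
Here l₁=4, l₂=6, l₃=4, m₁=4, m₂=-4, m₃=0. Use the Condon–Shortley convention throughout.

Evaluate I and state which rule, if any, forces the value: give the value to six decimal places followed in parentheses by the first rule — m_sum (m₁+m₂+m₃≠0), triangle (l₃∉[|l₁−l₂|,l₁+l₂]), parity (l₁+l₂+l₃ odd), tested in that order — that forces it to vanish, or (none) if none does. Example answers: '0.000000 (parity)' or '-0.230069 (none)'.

-0.190852 (none)

m-sum 0 ✓  L=14 even ✓  2≤4≤10 ✓
Π(2lᵢ+1) = 9×13×9 = 1053
triangle coeff Δ(4,6,4) = 1/1261260
Σ_t [2,4]: t=2:+1/4608 t=3:−1/1296 t=4:+1/4608 = -7/20736
(3j)²=20/1287 [(4 6 4; 0 0 0)], sign=-1
Σ_t [0,0]: t=0:+1/69120 = 1/69120
(3j)²=4/143 [(4 6 4; 4 -4 0)], sign=+1
⇒ 4πI² = 720/1573
I = (-1)√(720/1573/(4π)) = -0.19085211
No selection rule forces the value: the integral is nonzero (none).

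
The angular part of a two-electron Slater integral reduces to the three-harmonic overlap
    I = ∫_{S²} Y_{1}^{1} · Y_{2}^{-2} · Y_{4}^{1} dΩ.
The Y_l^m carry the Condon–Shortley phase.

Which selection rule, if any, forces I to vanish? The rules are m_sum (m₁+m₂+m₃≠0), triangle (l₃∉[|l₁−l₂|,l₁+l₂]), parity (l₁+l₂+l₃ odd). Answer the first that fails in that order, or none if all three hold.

triangle

m₁+m₂+m₃ = 1 − 2 + 1 = 0  ✓
triangle: need |l₁−l₂| ≤ l₃ ≤ l₁+l₂ = [1,3]; l₃=4 is outside  ✗
parity: l₁+l₂+l₃ = 7 is odd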